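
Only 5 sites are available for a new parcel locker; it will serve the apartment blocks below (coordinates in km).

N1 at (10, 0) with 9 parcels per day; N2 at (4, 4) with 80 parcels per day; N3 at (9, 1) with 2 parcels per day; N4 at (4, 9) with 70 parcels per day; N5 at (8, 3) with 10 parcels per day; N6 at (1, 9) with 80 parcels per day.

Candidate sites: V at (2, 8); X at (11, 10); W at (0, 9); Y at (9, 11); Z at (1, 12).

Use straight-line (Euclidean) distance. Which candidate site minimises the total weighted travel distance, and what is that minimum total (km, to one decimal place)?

Total weighted distance at each candidate:
  V (2, 8): total = 827.2
  X (11, 10): total = 2221.6
  W (0, 9): total = 1117.4
  Y (9, 11): total = 1924.9
  Z (1, 12): total = 1496.7
Minimum is at V with total 827.2 km.

V, total 827.2 km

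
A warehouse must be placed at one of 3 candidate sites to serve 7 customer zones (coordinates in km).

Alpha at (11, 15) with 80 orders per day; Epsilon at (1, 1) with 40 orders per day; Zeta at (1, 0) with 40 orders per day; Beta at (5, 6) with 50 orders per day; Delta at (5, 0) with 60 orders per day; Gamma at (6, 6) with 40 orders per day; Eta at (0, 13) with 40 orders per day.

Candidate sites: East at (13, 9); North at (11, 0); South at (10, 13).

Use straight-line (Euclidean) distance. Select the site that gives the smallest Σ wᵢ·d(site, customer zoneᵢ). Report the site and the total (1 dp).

Total weighted distance at each candidate:
  East (13, 9): total = 3681.2
  North (11, 0): total = 3779.8
  South (10, 13): total = 3399.7
Minimum is at South with total 3399.7 km.

South, total 3399.7 km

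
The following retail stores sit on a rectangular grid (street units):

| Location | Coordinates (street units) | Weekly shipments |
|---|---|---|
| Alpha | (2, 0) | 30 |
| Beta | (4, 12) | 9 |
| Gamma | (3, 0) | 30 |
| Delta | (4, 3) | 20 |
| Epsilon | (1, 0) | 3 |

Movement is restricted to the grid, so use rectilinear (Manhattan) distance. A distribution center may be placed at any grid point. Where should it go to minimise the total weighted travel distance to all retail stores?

(3, 0)

Manhattan distance separates: Σwᵢ(|x−xᵢ|+|y−yᵢ|) = Σwᵢ|x−xᵢ| + Σwᵢ|y−yᵢ|, so x and y are optimised independently as 1-D weighted medians.
Total weight W = 92; half = 46.
x-coordinate, sorted with cumulative weight:
  x=1 (Epsilon, w=3) cum 3
  x=2 (Alpha, w=30) cum 33
  x=3 (Gamma, w=30) cum 63  ← median
  x=4 (Beta, w=9) cum 72
  x=4 (Delta, w=20) cum 92
⇒ x* = 3
y-coordinate, sorted with cumulative weight:
  y=0 (Alpha, w=30) cum 30
  y=0 (Gamma, w=30) cum 60  ← median
  y=0 (Epsilon, w=3) cum 63
  y=3 (Delta, w=20) cum 83
  y=12 (Beta, w=9) cum 92
⇒ y* = 0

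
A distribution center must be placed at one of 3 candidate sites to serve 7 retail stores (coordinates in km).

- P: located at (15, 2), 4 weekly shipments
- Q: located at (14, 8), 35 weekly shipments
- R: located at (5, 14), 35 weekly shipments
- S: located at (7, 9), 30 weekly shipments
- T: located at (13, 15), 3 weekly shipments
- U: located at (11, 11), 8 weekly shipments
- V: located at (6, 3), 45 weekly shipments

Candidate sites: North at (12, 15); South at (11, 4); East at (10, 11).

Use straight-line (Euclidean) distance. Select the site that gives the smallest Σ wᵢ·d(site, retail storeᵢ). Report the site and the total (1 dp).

East, total 953.9 km

Total weighted distance at each candidate:
  North (12, 15): total = 1429.7
  South (11, 4): total = 1112.1
  East (10, 11): total = 953.9
Minimum is at East with total 953.9 km.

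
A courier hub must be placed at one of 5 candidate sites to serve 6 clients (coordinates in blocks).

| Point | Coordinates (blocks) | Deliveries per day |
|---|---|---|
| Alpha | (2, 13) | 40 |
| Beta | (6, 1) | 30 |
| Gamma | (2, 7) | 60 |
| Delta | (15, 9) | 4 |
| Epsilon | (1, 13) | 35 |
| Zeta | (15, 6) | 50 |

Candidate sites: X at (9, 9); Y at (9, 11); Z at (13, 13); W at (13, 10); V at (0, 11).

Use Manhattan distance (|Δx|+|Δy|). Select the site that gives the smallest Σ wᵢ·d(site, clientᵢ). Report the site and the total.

V, total 2173 blocks

Total weighted distance at each candidate:
  X (9, 9): total = 2204
  Y (9, 11): total = 2342
  Z (13, 13): total = 2924
  W (13, 10): total = 2717
  V (0, 11): total = 2173
Minimum is at V with total 2173 blocks.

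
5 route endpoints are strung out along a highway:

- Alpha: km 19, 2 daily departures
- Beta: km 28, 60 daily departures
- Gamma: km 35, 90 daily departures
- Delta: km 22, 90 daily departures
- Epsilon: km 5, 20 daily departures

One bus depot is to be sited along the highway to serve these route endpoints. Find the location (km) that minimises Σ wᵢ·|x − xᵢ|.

For a sum of weighted absolute distances on a line, the optimum is the weighted median (not the mean). Total weight W = 262; half-weight = 131.
Sort by position and accumulate weight:
  km 5 (Epsilon, w=20) → cum 20
  km 19 (Alpha, w=2) → cum 22
  km 22 (Delta, w=90) → cum 112
  km 28 (Beta, w=60) → cum 172  ≥ 131 → median here
  km 35 (Gamma, w=90) → cum 262
Optimal location: km 28.

x = 28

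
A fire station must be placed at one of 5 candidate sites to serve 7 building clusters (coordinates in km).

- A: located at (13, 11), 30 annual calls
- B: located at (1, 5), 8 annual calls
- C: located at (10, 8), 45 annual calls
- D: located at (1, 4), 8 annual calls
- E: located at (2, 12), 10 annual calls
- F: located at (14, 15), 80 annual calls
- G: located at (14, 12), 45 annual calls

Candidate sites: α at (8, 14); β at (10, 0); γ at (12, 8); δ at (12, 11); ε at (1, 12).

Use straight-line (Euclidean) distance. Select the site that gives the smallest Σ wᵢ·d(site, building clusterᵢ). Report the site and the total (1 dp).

δ, total 955.7 km

Total weighted distance at each candidate:
  α (8, 14): total = 1482.9
  β (10, 0): total = 2818.6
  γ (12, 8): total = 1261.1
  δ (12, 11): total = 955.7
  ε (1, 12): total = 2586.8
Minimum is at δ with total 955.7 km.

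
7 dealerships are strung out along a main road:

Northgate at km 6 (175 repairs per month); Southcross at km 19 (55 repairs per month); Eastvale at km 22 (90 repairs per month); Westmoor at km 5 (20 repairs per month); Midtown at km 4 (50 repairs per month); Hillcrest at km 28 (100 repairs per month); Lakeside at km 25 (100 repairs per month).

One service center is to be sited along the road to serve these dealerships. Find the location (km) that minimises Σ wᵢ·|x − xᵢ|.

x = 19

For a sum of weighted absolute distances on a line, the optimum is the weighted median (not the mean). Total weight W = 590; half-weight = 295.
Sort by position and accumulate weight:
  km 4 (Midtown, w=50) → cum 50
  km 5 (Westmoor, w=20) → cum 70
  km 6 (Northgate, w=175) → cum 245
  km 19 (Southcross, w=55) → cum 300  ≥ 295 → median here
  km 22 (Eastvale, w=90) → cum 390
  km 25 (Lakeside, w=100) → cum 490
  km 28 (Hillcrest, w=100) → cum 590
Optimal location: km 19.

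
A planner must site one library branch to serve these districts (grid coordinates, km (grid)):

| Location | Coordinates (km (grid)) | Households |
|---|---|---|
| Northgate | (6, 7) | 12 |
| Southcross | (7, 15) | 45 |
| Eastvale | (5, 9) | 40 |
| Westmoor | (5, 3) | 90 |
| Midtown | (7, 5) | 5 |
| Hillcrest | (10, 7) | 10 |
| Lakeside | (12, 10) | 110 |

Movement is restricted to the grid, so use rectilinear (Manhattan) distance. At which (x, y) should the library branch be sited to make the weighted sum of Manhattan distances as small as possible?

Manhattan distance separates: Σwᵢ(|x−xᵢ|+|y−yᵢ|) = Σwᵢ|x−xᵢ| + Σwᵢ|y−yᵢ|, so x and y are optimised independently as 1-D weighted medians.
Total weight W = 312; half = 156.
x-coordinate, sorted with cumulative weight:
  x=5 (Eastvale, w=40) cum 40
  x=5 (Westmoor, w=90) cum 130
  x=6 (Northgate, w=12) cum 142
  x=7 (Southcross, w=45) cum 187  ← median
  x=7 (Midtown, w=5) cum 192
  x=10 (Hillcrest, w=10) cum 202
  x=12 (Lakeside, w=110) cum 312
⇒ x* = 7
y-coordinate, sorted with cumulative weight:
  y=3 (Westmoor, w=90) cum 90
  y=5 (Midtown, w=5) cum 95
  y=7 (Northgate, w=12) cum 107
  y=7 (Hillcrest, w=10) cum 117
  y=9 (Eastvale, w=40) cum 157  ← median
  y=10 (Lakeside, w=110) cum 267
  y=15 (Southcross, w=45) cum 312
⇒ y* = 9

(7, 9)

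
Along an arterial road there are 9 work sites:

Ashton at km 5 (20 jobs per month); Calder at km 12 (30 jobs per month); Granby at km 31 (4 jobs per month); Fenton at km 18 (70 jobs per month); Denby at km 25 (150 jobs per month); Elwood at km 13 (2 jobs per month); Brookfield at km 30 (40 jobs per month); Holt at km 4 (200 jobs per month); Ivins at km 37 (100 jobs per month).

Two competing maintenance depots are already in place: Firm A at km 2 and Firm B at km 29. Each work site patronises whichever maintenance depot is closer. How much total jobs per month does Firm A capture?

252

The indifferent point is the midpoint (2+29)/2 = 15.5; work sites left of it (closer to Firm A at 2) go to Firm A, those right go to Firm B.
  Holt at 4 (w=200) → Firm A
  Ashton at 5 (w=20) → Firm A
  Calder at 12 (w=30) → Firm A
  Elwood at 13 (w=2) → Firm A
  Fenton at 18 (w=70) → Firm B
  Denby at 25 (w=150) → Firm B
  Brookfield at 30 (w=40) → Firm B
  Granby at 31 (w=4) → Firm B
  Ivins at 37 (w=100) → Firm B
Firm A captures 252; Firm B captures 364.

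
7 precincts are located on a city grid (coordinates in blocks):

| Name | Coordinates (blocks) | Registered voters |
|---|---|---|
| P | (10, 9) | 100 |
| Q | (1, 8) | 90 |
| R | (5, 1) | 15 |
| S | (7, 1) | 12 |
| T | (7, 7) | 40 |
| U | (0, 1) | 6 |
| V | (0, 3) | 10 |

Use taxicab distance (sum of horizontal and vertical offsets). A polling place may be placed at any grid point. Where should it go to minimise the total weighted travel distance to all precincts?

Manhattan distance separates: Σwᵢ(|x−xᵢ|+|y−yᵢ|) = Σwᵢ|x−xᵢ| + Σwᵢ|y−yᵢ|, so x and y are optimised independently as 1-D weighted medians.
Total weight W = 273; half = 136.5.
x-coordinate, sorted with cumulative weight:
  x=0 (U, w=6) cum 6
  x=0 (V, w=10) cum 16
  x=1 (Q, w=90) cum 106
  x=5 (R, w=15) cum 121
  x=7 (S, w=12) cum 133
  x=7 (T, w=40) cum 173  ← median
  x=10 (P, w=100) cum 273
⇒ x* = 7
y-coordinate, sorted with cumulative weight:
  y=1 (R, w=15) cum 15
  y=1 (S, w=12) cum 27
  y=1 (U, w=6) cum 33
  y=3 (V, w=10) cum 43
  y=7 (T, w=40) cum 83
  y=8 (Q, w=90) cum 173  ← median
  y=9 (P, w=100) cum 273
⇒ y* = 8

(7, 8)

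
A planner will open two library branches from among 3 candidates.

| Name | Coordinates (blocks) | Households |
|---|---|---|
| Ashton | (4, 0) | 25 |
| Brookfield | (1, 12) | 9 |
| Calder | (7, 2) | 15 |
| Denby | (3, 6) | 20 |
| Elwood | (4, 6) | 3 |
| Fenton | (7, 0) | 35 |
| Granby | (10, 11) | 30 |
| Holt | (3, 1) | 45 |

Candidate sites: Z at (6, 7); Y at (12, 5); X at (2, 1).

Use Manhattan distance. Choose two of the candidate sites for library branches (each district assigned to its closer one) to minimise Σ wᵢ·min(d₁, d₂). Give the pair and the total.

{Z, X}, total 839

Evaluate every pair (each demand assigned to the nearer of the two):
  {Z, X}: total = 839
  {Y, X}: total = 909
  {Z, Y}: total = 1419
Best pair: {Z, X} with total 839.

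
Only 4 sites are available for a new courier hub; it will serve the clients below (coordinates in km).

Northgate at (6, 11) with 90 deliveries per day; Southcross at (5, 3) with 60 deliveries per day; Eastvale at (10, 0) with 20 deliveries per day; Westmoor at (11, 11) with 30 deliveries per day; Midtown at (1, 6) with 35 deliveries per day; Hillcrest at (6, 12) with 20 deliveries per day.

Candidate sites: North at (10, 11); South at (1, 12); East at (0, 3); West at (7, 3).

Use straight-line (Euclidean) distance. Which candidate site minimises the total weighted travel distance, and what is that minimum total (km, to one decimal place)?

West, total 1614.7 km

Total weighted distance at each candidate:
  North (10, 11): total = 1618.8
  South (1, 12): total = 1961.3
  East (0, 3): total = 2143.9
  West (7, 3): total = 1614.7
Minimum is at West with total 1614.7 km.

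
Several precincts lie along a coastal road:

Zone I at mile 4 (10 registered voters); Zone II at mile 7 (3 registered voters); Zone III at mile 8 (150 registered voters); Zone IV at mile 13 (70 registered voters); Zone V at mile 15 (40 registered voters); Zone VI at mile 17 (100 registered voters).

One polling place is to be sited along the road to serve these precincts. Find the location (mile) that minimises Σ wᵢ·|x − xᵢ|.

For a sum of weighted absolute distances on a line, the optimum is the weighted median (not the mean). Total weight W = 373; half-weight = 186.5.
Sort by position and accumulate weight:
  mile 4 (Zone I, w=10) → cum 10
  mile 7 (Zone II, w=3) → cum 13
  mile 8 (Zone III, w=150) → cum 163
  mile 13 (Zone IV, w=70) → cum 233  ≥ 186.5 → median here
  mile 15 (Zone V, w=40) → cum 273
  mile 17 (Zone VI, w=100) → cum 373
Optimal location: mile 13.

x = 13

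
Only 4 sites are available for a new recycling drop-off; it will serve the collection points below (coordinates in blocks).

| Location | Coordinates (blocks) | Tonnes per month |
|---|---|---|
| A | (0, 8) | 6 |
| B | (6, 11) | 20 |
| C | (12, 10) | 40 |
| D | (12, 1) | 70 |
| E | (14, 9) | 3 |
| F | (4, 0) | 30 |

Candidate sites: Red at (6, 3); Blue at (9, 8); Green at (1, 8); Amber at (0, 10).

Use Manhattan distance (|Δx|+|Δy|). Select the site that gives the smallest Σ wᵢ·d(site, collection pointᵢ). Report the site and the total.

Total weighted distance at each candidate:
  Red (6, 3): total = 1498
  Blue (9, 8): total = 1482
  Green (1, 8): total = 2318
  Amber (0, 10): total = 2567
Minimum is at Blue with total 1482 blocks.

Blue, total 1482 blocks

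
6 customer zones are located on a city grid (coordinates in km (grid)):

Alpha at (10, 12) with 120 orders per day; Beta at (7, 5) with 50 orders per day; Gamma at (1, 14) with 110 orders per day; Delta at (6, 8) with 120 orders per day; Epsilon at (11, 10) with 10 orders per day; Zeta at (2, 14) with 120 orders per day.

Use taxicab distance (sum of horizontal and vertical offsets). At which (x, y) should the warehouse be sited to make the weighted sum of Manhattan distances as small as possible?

Manhattan distance separates: Σwᵢ(|x−xᵢ|+|y−yᵢ|) = Σwᵢ|x−xᵢ| + Σwᵢ|y−yᵢ|, so x and y are optimised independently as 1-D weighted medians.
Total weight W = 530; half = 265.
x-coordinate, sorted with cumulative weight:
  x=1 (Gamma, w=110) cum 110
  x=2 (Zeta, w=120) cum 230
  x=6 (Delta, w=120) cum 350  ← median
  x=7 (Beta, w=50) cum 400
  x=10 (Alpha, w=120) cum 520
  x=11 (Epsilon, w=10) cum 530
⇒ x* = 6
y-coordinate, sorted with cumulative weight:
  y=5 (Beta, w=50) cum 50
  y=8 (Delta, w=120) cum 170
  y=10 (Epsilon, w=10) cum 180
  y=12 (Alpha, w=120) cum 300  ← median
  y=14 (Gamma, w=110) cum 410
  y=14 (Zeta, w=120) cum 530
⇒ y* = 12

(6, 12)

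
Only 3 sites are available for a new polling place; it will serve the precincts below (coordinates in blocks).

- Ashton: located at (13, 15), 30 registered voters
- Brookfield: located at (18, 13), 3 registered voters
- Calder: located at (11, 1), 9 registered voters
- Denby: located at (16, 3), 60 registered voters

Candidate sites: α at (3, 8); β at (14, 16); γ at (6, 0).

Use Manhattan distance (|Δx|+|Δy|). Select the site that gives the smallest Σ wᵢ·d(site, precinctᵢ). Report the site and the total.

β, total 1143 blocks

Total weighted distance at each candidate:
  α (3, 8): total = 1785
  β (14, 16): total = 1143
  γ (6, 0): total = 1569
Minimum is at β with total 1143 blocks.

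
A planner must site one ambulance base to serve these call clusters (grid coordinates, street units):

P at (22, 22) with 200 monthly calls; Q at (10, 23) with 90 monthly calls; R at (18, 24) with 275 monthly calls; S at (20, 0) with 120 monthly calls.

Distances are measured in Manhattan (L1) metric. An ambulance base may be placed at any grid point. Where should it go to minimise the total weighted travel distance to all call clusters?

Manhattan distance separates: Σwᵢ(|x−xᵢ|+|y−yᵢ|) = Σwᵢ|x−xᵢ| + Σwᵢ|y−yᵢ|, so x and y are optimised independently as 1-D weighted medians.
Total weight W = 685; half = 342.5.
x-coordinate, sorted with cumulative weight:
  x=10 (Q, w=90) cum 90
  x=18 (R, w=275) cum 365  ← median
  x=20 (S, w=120) cum 485
  x=22 (P, w=200) cum 685
⇒ x* = 18
y-coordinate, sorted with cumulative weight:
  y=0 (S, w=120) cum 120
  y=22 (P, w=200) cum 320
  y=23 (Q, w=90) cum 410  ← median
  y=24 (R, w=275) cum 685
⇒ y* = 23

(18, 23)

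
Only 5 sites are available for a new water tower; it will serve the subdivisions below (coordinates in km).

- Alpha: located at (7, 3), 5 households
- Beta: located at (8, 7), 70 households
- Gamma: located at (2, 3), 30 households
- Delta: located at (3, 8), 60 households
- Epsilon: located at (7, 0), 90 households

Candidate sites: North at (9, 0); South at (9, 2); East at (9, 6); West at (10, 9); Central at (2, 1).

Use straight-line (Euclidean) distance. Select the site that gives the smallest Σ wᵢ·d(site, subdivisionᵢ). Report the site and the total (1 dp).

Total weighted distance at each candidate:
  North (9, 0): total = 1521.5
  South (9, 2): total = 1343.9
  East (9, 6): total = 1294.2
  West (10, 9): total = 1809.6
  Central (2, 1): total = 1564.1
Minimum is at East with total 1294.2 km.

East, total 1294.2 km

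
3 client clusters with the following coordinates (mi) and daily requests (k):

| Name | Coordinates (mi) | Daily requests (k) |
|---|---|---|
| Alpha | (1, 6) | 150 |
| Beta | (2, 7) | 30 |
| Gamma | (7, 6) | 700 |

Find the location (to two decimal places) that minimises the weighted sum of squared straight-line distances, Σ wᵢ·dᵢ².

(5.81, 6.03)

The minimiser of Σwᵢ‖p−pᵢ‖² is the weighted centroid p* = (Σwᵢpᵢ)/(Σwᵢ).
Σwᵢ = 880.
Σwᵢxᵢ = 150·1 + 30·2 + 700·7 = 5110.
Σwᵢyᵢ = 150·6 + 30·7 + 700·6 = 5310.
x* = 5110/880 = 5.81, y* = 5310/880 = 6.03.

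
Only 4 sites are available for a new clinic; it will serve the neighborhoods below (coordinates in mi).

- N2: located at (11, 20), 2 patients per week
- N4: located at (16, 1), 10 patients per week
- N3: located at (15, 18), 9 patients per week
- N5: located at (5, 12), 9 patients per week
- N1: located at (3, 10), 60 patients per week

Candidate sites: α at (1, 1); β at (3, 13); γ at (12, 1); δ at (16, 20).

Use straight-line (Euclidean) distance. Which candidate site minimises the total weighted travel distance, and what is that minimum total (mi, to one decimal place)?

β, total 515.3 mi

Total weighted distance at each candidate:
  α (1, 1): total = 1049.7
  β (3, 13): total = 515.3
  γ (12, 1): total = 1114.4
  δ (16, 20): total = 1326.6
Minimum is at β with total 515.3 mi.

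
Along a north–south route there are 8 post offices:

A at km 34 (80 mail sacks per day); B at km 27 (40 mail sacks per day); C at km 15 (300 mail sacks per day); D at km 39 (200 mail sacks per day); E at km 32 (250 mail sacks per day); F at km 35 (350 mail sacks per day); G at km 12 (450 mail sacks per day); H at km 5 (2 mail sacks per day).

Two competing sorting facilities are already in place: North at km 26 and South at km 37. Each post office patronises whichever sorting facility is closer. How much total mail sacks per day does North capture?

792

The indifferent point is the midpoint (26+37)/2 = 31.5; post offices left of it (closer to North at 26) go to North, those right go to South.
  H at 5 (w=2) → North
  G at 12 (w=450) → North
  C at 15 (w=300) → North
  B at 27 (w=40) → North
  E at 32 (w=250) → South
  A at 34 (w=80) → South
  F at 35 (w=350) → South
  D at 39 (w=200) → South
North captures 792; South captures 880.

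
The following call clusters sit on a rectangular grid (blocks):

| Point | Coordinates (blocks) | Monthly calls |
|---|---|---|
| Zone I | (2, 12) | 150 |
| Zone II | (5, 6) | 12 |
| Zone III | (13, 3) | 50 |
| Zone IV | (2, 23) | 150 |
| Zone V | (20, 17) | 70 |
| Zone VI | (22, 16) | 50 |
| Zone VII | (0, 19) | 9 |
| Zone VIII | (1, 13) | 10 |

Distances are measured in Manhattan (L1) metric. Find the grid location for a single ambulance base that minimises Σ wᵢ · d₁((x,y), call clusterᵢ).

Manhattan distance separates: Σwᵢ(|x−xᵢ|+|y−yᵢ|) = Σwᵢ|x−xᵢ| + Σwᵢ|y−yᵢ|, so x and y are optimised independently as 1-D weighted medians.
Total weight W = 501; half = 250.5.
x-coordinate, sorted with cumulative weight:
  x=0 (Zone VII, w=9) cum 9
  x=1 (Zone VIII, w=10) cum 19
  x=2 (Zone I, w=150) cum 169
  x=2 (Zone IV, w=150) cum 319  ← median
  x=5 (Zone II, w=12) cum 331
  x=13 (Zone III, w=50) cum 381
  x=20 (Zone V, w=70) cum 451
  x=22 (Zone VI, w=50) cum 501
⇒ x* = 2
y-coordinate, sorted with cumulative weight:
  y=3 (Zone III, w=50) cum 50
  y=6 (Zone II, w=12) cum 62
  y=12 (Zone I, w=150) cum 212
  y=13 (Zone VIII, w=10) cum 222
  y=16 (Zone VI, w=50) cum 272  ← median
  y=17 (Zone V, w=70) cum 342
  y=19 (Zone VII, w=9) cum 351
  y=23 (Zone IV, w=150) cum 501
⇒ y* = 16

(2, 16)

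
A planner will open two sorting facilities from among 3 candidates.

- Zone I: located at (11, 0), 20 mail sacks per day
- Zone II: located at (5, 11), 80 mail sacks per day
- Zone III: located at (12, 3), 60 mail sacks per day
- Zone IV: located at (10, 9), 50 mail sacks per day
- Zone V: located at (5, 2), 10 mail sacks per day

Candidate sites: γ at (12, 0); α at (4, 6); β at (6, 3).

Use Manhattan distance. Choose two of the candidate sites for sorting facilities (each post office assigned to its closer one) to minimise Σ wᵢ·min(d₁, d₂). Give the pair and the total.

{γ, α}, total 1180

Evaluate every pair (each demand assigned to the nearer of the two):
  {γ, α}: total = 1180
  {γ, β}: total = 1440
  {α, β}: total = 1470
Best pair: {γ, α} with total 1180.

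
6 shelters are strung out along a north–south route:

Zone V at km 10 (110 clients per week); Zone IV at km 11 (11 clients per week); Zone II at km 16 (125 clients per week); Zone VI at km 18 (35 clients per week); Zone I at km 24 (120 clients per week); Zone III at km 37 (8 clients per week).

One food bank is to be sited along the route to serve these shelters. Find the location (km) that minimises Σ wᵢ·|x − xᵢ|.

x = 16

For a sum of weighted absolute distances on a line, the optimum is the weighted median (not the mean). Total weight W = 409; half-weight = 204.5.
Sort by position and accumulate weight:
  km 10 (Zone V, w=110) → cum 110
  km 11 (Zone IV, w=11) → cum 121
  km 16 (Zone II, w=125) → cum 246  ≥ 204.5 → median here
  km 18 (Zone VI, w=35) → cum 281
  km 24 (Zone I, w=120) → cum 401
  km 37 (Zone III, w=8) → cum 409
Optimal location: km 16.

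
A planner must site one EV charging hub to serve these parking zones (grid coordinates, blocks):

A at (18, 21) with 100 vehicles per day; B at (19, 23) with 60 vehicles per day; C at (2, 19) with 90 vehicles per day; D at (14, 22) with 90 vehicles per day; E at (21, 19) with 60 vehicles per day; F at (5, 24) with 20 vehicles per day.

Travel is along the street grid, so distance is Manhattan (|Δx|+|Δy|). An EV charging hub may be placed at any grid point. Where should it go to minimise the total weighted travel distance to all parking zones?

(18, 21)

Manhattan distance separates: Σwᵢ(|x−xᵢ|+|y−yᵢ|) = Σwᵢ|x−xᵢ| + Σwᵢ|y−yᵢ|, so x and y are optimised independently as 1-D weighted medians.
Total weight W = 420; half = 210.
x-coordinate, sorted with cumulative weight:
  x=2 (C, w=90) cum 90
  x=5 (F, w=20) cum 110
  x=14 (D, w=90) cum 200
  x=18 (A, w=100) cum 300  ← median
  x=19 (B, w=60) cum 360
  x=21 (E, w=60) cum 420
⇒ x* = 18
y-coordinate, sorted with cumulative weight:
  y=19 (C, w=90) cum 90
  y=19 (E, w=60) cum 150
  y=21 (A, w=100) cum 250  ← median
  y=22 (D, w=90) cum 340
  y=23 (B, w=60) cum 400
  y=24 (F, w=20) cum 420
⇒ y* = 21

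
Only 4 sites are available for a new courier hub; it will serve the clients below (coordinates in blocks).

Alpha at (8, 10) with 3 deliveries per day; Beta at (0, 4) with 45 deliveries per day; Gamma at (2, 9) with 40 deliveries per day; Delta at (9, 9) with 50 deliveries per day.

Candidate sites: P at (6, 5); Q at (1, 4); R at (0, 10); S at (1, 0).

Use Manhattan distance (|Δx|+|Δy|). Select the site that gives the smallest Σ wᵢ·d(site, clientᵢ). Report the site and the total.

R, total 914 blocks

Total weighted distance at each candidate:
  P (6, 5): total = 1006
  Q (1, 4): total = 974
  R (0, 10): total = 914
  S (1, 0): total = 1526
Minimum is at R with total 914 blocks.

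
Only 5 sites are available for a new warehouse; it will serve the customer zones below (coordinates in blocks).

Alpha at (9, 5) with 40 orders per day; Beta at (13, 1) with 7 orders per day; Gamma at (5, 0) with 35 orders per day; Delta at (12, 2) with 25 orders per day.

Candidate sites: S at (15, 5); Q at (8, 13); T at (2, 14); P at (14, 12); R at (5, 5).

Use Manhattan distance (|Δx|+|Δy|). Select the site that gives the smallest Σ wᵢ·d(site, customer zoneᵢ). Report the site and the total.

Total weighted distance at each candidate:
  S (15, 5): total = 957
  Q (8, 13): total = 1414
  T (2, 14): total = 1953
  P (14, 12): total = 1599
  R (5, 5): total = 669
Minimum is at R with total 669 blocks.

R, total 669 blocks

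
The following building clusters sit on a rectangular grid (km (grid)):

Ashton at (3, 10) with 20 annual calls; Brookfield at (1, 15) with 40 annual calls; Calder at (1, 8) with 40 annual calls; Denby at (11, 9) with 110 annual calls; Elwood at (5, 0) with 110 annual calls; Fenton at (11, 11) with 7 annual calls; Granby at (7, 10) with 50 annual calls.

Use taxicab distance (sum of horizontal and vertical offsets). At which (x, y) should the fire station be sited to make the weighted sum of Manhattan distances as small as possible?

Manhattan distance separates: Σwᵢ(|x−xᵢ|+|y−yᵢ|) = Σwᵢ|x−xᵢ| + Σwᵢ|y−yᵢ|, so x and y are optimised independently as 1-D weighted medians.
Total weight W = 377; half = 188.5.
x-coordinate, sorted with cumulative weight:
  x=1 (Brookfield, w=40) cum 40
  x=1 (Calder, w=40) cum 80
  x=3 (Ashton, w=20) cum 100
  x=5 (Elwood, w=110) cum 210  ← median
  x=7 (Granby, w=50) cum 260
  x=11 (Denby, w=110) cum 370
  x=11 (Fenton, w=7) cum 377
⇒ x* = 5
y-coordinate, sorted with cumulative weight:
  y=0 (Elwood, w=110) cum 110
  y=8 (Calder, w=40) cum 150
  y=9 (Denby, w=110) cum 260  ← median
  y=10 (Ashton, w=20) cum 280
  y=10 (Granby, w=50) cum 330
  y=11 (Fenton, w=7) cum 337
  y=15 (Brookfield, w=40) cum 377
⇒ y* = 9

(5, 9)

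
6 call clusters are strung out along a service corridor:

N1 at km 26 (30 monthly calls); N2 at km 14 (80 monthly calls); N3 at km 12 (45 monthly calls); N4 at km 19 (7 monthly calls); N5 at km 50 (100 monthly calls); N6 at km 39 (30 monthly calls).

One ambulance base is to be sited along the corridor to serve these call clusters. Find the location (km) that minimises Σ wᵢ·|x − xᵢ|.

For a sum of weighted absolute distances on a line, the optimum is the weighted median (not the mean). Total weight W = 292; half-weight = 146.
Sort by position and accumulate weight:
  km 12 (N3, w=45) → cum 45
  km 14 (N2, w=80) → cum 125
  km 19 (N4, w=7) → cum 132
  km 26 (N1, w=30) → cum 162  ≥ 146 → median here
  km 39 (N6, w=30) → cum 192
  km 50 (N5, w=100) → cum 292
Optimal location: km 26.

x = 26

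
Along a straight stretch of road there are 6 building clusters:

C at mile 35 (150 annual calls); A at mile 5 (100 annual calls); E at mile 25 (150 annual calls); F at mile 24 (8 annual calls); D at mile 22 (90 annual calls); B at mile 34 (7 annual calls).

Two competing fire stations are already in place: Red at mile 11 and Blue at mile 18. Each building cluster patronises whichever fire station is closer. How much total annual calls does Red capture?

100

The indifferent point is the midpoint (11+18)/2 = 14.5; building clusters left of it (closer to Red at 11) go to Red, those right go to Blue.
  A at 5 (w=100) → Red
  D at 22 (w=90) → Blue
  F at 24 (w=8) → Blue
  E at 25 (w=150) → Blue
  B at 34 (w=7) → Blue
  C at 35 (w=150) → Blue
Red captures 100; Blue captures 405.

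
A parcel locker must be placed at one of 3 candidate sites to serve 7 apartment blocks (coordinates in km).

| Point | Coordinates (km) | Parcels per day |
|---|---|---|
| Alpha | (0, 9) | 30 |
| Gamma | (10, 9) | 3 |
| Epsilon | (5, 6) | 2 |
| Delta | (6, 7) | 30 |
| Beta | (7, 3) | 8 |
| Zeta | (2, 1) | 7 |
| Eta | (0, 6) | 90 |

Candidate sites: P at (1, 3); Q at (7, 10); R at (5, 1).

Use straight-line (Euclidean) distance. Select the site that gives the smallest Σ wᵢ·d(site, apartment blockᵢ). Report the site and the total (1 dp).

P, total 765.3 km

Total weighted distance at each candidate:
  P (1, 3): total = 765.3
  Q (7, 10): total = 1179.1
  R (5, 1): total = 1183.8
Minimum is at P with total 765.3 km.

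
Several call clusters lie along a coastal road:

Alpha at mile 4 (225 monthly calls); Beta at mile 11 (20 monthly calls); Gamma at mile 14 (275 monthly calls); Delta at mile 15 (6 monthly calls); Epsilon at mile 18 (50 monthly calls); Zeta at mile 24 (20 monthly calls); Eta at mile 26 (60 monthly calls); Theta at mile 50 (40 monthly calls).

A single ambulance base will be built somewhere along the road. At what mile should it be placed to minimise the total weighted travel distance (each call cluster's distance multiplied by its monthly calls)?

x = 14

For a sum of weighted absolute distances on a line, the optimum is the weighted median (not the mean). Total weight W = 696; half-weight = 348.
Sort by position and accumulate weight:
  mile 4 (Alpha, w=225) → cum 225
  mile 11 (Beta, w=20) → cum 245
  mile 14 (Gamma, w=275) → cum 520  ≥ 348 → median here
  mile 15 (Delta, w=6) → cum 526
  mile 18 (Epsilon, w=50) → cum 576
  mile 24 (Zeta, w=20) → cum 596
  mile 26 (Eta, w=60) → cum 656
  mile 50 (Theta, w=40) → cum 696
Optimal location: mile 14.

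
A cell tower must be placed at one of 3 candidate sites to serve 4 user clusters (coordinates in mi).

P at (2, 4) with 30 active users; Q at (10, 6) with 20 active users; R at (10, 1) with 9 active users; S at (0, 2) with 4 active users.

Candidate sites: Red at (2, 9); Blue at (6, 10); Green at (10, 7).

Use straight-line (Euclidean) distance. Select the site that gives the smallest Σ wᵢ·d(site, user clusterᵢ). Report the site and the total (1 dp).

Green, total 375.0 mi

Total weighted distance at each candidate:
  Red (2, 9): total = 451.8
  Blue (6, 10): total = 458.1
  Green (10, 7): total = 375.0
Minimum is at Green with total 375.0 mi.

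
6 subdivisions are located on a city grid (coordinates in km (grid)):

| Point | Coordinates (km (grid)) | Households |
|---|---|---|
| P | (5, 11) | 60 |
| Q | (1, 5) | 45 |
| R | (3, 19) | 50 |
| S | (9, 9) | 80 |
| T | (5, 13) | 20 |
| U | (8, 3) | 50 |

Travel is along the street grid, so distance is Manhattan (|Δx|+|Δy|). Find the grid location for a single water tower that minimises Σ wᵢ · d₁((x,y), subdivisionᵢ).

(5, 9)

Manhattan distance separates: Σwᵢ(|x−xᵢ|+|y−yᵢ|) = Σwᵢ|x−xᵢ| + Σwᵢ|y−yᵢ|, so x and y are optimised independently as 1-D weighted medians.
Total weight W = 305; half = 152.5.
x-coordinate, sorted with cumulative weight:
  x=1 (Q, w=45) cum 45
  x=3 (R, w=50) cum 95
  x=5 (P, w=60) cum 155  ← median
  x=5 (T, w=20) cum 175
  x=8 (U, w=50) cum 225
  x=9 (S, w=80) cum 305
⇒ x* = 5
y-coordinate, sorted with cumulative weight:
  y=3 (U, w=50) cum 50
  y=5 (Q, w=45) cum 95
  y=9 (S, w=80) cum 175  ← median
  y=11 (P, w=60) cum 235
  y=13 (T, w=20) cum 255
  y=19 (R, w=50) cum 305
⇒ y* = 9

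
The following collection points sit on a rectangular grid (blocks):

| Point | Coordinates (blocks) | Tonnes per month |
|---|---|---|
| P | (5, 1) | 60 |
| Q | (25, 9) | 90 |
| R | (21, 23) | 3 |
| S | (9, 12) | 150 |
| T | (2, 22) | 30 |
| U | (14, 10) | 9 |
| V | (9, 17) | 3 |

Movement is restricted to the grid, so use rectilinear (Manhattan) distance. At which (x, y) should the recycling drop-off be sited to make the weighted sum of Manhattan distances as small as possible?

(9, 12)

Manhattan distance separates: Σwᵢ(|x−xᵢ|+|y−yᵢ|) = Σwᵢ|x−xᵢ| + Σwᵢ|y−yᵢ|, so x and y are optimised independently as 1-D weighted medians.
Total weight W = 345; half = 172.5.
x-coordinate, sorted with cumulative weight:
  x=2 (T, w=30) cum 30
  x=5 (P, w=60) cum 90
  x=9 (S, w=150) cum 240  ← median
  x=9 (V, w=3) cum 243
  x=14 (U, w=9) cum 252
  x=21 (R, w=3) cum 255
  x=25 (Q, w=90) cum 345
⇒ x* = 9
y-coordinate, sorted with cumulative weight:
  y=1 (P, w=60) cum 60
  y=9 (Q, w=90) cum 150
  y=10 (U, w=9) cum 159
  y=12 (S, w=150) cum 309  ← median
  y=17 (V, w=3) cum 312
  y=22 (T, w=30) cum 342
  y=23 (R, w=3) cum 345
⇒ y* = 12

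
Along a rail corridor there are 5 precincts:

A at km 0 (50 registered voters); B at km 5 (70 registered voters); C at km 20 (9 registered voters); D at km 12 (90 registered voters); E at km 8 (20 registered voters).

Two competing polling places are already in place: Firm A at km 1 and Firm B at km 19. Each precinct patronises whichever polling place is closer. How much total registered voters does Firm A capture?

140

The indifferent point is the midpoint (1+19)/2 = 10; precincts left of it (closer to Firm A at 1) go to Firm A, those right go to Firm B.
  A at 0 (w=50) → Firm A
  B at 5 (w=70) → Firm A
  E at 8 (w=20) → Firm A
  D at 12 (w=90) → Firm B
  C at 20 (w=9) → Firm B
Firm A captures 140; Firm B captures 99.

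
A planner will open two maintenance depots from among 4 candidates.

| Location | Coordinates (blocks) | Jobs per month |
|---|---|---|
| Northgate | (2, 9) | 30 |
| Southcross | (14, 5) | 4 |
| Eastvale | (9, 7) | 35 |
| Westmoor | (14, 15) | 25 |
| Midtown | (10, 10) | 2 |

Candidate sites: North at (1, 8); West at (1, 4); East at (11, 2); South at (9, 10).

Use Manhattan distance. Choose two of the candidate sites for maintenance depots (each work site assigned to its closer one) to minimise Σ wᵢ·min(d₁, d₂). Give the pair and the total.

{North, South}, total 457

Evaluate every pair (each demand assigned to the nearer of the two):
  {North, South}: total = 457
  {West, South}: total = 577
  {East, South}: total = 621
  {North, East}: total = 747
  {West, East}: total = 867
  {North, West}: total = 953
Best pair: {North, South} with total 457.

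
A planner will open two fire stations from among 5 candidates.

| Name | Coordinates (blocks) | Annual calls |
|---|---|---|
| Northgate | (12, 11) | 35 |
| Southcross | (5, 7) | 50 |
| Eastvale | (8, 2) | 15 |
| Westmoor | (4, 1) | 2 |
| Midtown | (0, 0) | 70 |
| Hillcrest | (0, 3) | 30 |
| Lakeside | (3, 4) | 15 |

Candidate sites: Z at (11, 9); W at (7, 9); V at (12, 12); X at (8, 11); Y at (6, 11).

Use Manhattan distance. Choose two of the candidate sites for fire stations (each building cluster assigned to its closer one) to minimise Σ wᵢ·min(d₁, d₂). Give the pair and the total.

{W, V}, total 2022

Evaluate every pair (each demand assigned to the nearer of the two):
  {W, V}: total = 2022
  {Z, W}: total = 2092
  {W, X}: total = 2127
  {W, Y}: total = 2197
  {V, Y}: total = 2234
  {Z, Y}: total = 2289
  {X, Y}: total = 2309
  {V, X}: total = 2538
  {Z, X}: total = 2608
  {Z, V}: total = 2720
Best pair: {W, V} with total 2022.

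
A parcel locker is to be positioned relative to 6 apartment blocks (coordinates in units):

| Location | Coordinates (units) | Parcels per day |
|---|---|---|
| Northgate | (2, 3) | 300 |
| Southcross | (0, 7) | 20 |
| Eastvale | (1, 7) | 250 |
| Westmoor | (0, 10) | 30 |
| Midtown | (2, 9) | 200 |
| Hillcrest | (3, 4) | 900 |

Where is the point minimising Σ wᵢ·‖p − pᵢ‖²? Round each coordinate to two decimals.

(2.32, 4.99)

The minimiser of Σwᵢ‖p−pᵢ‖² is the weighted centroid p* = (Σwᵢpᵢ)/(Σwᵢ).
Σwᵢ = 1700.
Σwᵢxᵢ = 300·2 + 20·0 + 250·1 + 30·0 + 200·2 + 900·3 = 3950.
Σwᵢyᵢ = 300·3 + 20·7 + 250·7 + 30·10 + 200·9 + 900·4 = 8490.
x* = 3950/1700 = 2.32, y* = 8490/1700 = 4.99.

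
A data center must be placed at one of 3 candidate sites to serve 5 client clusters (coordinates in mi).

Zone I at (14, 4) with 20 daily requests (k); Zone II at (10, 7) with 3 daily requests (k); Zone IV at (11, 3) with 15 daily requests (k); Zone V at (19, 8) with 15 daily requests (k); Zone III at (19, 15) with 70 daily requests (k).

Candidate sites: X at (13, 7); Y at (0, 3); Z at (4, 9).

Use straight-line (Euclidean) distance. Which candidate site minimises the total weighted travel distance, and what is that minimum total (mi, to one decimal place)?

X, total 930.6 mi

Total weighted distance at each candidate:
  X (13, 7): total = 930.6
  Y (0, 3): total = 2345.8
  Z (4, 9): total = 1737.3
Minimum is at X with total 930.6 mi.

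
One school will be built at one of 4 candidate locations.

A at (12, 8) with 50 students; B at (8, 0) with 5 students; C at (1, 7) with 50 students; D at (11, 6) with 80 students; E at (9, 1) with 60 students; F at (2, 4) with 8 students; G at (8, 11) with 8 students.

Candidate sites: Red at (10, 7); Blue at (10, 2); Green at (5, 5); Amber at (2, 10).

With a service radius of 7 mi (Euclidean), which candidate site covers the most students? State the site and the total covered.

Coverage radius r = 7 mi; a point is covered iff (Δx)²+(Δy)² ≤ 7² = 49.
  Red (10, 7): covers {A, D, E, G} → 198
  Blue (10, 2): covers {A, B, D, E} → 195
  Green (5, 5): covers {B, C, D, E, F, G} → 211
  Amber (2, 10): covers {C, F, G} → 66
Maximum coverage at Green: 211 students.

Green, covering 211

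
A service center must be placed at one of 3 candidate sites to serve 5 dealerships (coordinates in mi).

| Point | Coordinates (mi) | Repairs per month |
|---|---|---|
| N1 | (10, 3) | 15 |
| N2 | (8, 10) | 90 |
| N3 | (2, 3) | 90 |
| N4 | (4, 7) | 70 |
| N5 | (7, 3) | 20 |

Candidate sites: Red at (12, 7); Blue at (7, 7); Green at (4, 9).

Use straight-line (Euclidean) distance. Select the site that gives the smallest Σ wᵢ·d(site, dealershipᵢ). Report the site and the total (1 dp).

Total weighted distance at each candidate:
  Red (12, 7): total = 2174.5
  Blue (7, 7): total = 1225.9
  Green (4, 9): total = 1341.7
Minimum is at Blue with total 1225.9 mi.

Blue, total 1225.9 mi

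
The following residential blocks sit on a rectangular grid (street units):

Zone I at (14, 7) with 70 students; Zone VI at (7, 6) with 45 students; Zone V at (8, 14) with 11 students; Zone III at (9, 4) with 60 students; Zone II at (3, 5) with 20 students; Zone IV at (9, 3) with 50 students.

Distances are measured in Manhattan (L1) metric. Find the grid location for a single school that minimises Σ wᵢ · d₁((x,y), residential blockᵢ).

(9, 5)

Manhattan distance separates: Σwᵢ(|x−xᵢ|+|y−yᵢ|) = Σwᵢ|x−xᵢ| + Σwᵢ|y−yᵢ|, so x and y are optimised independently as 1-D weighted medians.
Total weight W = 256; half = 128.
x-coordinate, sorted with cumulative weight:
  x=3 (Zone II, w=20) cum 20
  x=7 (Zone VI, w=45) cum 65
  x=8 (Zone V, w=11) cum 76
  x=9 (Zone III, w=60) cum 136  ← median
  x=9 (Zone IV, w=50) cum 186
  x=14 (Zone I, w=70) cum 256
⇒ x* = 9
y-coordinate, sorted with cumulative weight:
  y=3 (Zone IV, w=50) cum 50
  y=4 (Zone III, w=60) cum 110
  y=5 (Zone II, w=20) cum 130  ← median
  y=6 (Zone VI, w=45) cum 175
  y=7 (Zone I, w=70) cum 245
  y=14 (Zone V, w=11) cum 256
⇒ y* = 5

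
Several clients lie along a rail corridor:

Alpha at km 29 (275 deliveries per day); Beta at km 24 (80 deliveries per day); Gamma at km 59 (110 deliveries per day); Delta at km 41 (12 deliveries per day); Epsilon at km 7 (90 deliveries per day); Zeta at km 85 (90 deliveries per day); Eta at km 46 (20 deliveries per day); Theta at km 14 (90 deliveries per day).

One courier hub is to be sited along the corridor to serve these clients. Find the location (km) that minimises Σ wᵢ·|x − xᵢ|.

For a sum of weighted absolute distances on a line, the optimum is the weighted median (not the mean). Total weight W = 767; half-weight = 383.5.
Sort by position and accumulate weight:
  km 7 (Epsilon, w=90) → cum 90
  km 14 (Theta, w=90) → cum 180
  km 24 (Beta, w=80) → cum 260
  km 29 (Alpha, w=275) → cum 535  ≥ 383.5 → median here
  km 41 (Delta, w=12) → cum 547
  km 46 (Eta, w=20) → cum 567
  km 59 (Gamma, w=110) → cum 677
  km 85 (Zeta, w=90) → cum 767
Optimal location: km 29.

x = 29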